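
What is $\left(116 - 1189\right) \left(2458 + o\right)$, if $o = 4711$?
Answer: $-7692337$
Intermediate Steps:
$\left(116 - 1189\right) \left(2458 + o\right) = \left(116 - 1189\right) \left(2458 + 4711\right) = \left(-1073\right) 7169 = -7692337$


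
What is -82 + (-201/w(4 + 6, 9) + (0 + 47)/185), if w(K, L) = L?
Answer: -57764/555 ≈ -104.08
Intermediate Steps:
-82 + (-201/w(4 + 6, 9) + (0 + 47)/185) = -82 + (-201/9 + (0 + 47)/185) = -82 + (-201*⅑ + 47*(1/185)) = -82 + (-67/3 + 47/185) = -82 - 12254/555 = -57764/555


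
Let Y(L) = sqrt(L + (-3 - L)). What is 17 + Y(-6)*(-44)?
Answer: 17 - 44*I*sqrt(3) ≈ 17.0 - 76.21*I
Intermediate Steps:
Y(L) = I*sqrt(3) (Y(L) = sqrt(-3) = I*sqrt(3))
17 + Y(-6)*(-44) = 17 + (I*sqrt(3))*(-44) = 17 - 44*I*sqrt(3)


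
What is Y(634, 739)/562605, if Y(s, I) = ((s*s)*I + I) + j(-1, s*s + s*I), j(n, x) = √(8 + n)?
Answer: 297046223/562605 + √7/562605 ≈ 527.98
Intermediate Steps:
Y(s, I) = I + √7 + I*s² (Y(s, I) = ((s*s)*I + I) + √(8 - 1) = (s²*I + I) + √7 = (I*s² + I) + √7 = (I + I*s²) + √7 = I + √7 + I*s²)
Y(634, 739)/562605 = (739 + √7 + 739*634²)/562605 = (739 + √7 + 739*401956)*(1/562605) = (739 + √7 + 297045484)*(1/562605) = (297046223 + √7)*(1/562605) = 297046223/562605 + √7/562605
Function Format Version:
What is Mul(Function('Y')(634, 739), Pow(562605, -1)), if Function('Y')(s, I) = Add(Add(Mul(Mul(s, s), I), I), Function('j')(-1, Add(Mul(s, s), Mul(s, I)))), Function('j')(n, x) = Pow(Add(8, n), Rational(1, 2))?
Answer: Add(Rational(297046223, 562605), Mul(Rational(1, 562605), Pow(7, Rational(1, 2)))) ≈ 527.98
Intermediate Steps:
Function('Y')(s, I) = Add(I, Pow(7, Rational(1, 2)), Mul(I, Pow(s, 2))) (Function('Y')(s, I) = Add(Add(Mul(Mul(s, s), I), I), Pow(Add(8, -1), Rational(1, 2))) = Add(Add(Mul(Pow(s, 2), I), I), Pow(7, Rational(1, 2))) = Add(Add(Mul(I, Pow(s, 2)), I), Pow(7, Rational(1, 2))) = Add(Add(I, Mul(I, Pow(s, 2))), Pow(7, Rational(1, 2))) = Add(I, Pow(7, Rational(1, 2)), Mul(I, Pow(s, 2))))
Mul(Function('Y')(634, 739), Pow(562605, -1)) = Mul(Add(739, Pow(7, Rational(1, 2)), Mul(739, Pow(634, 2))), Pow(562605, -1)) = Mul(Add(739, Pow(7, Rational(1, 2)), Mul(739, 401956)), Rational(1, 562605)) = Mul(Add(739, Pow(7, Rational(1, 2)), 297045484), Rational(1, 562605)) = Mul(Add(297046223, Pow(7, Rational(1, 2))), Rational(1, 562605)) = Add(Rational(297046223, 562605), Mul(Rational(1, 562605), Pow(7, Rational(1, 2))))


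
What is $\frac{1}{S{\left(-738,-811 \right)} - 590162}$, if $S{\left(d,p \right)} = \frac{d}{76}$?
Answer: $- \frac{38}{22426525} \approx -1.6944 \cdot 10^{-6}$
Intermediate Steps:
$S{\left(d,p \right)} = \frac{d}{76}$ ($S{\left(d,p \right)} = d \frac{1}{76} = \frac{d}{76}$)
$\frac{1}{S{\left(-738,-811 \right)} - 590162} = \frac{1}{\frac{1}{76} \left(-738\right) - 590162} = \frac{1}{- \frac{369}{38} - 590162} = \frac{1}{- \frac{22426525}{38}} = - \frac{38}{22426525}$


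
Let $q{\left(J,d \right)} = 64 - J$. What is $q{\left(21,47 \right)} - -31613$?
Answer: $31656$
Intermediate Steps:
$q{\left(21,47 \right)} - -31613 = \left(64 - 21\right) - -31613 = \left(64 - 21\right) + 31613 = 43 + 31613 = 31656$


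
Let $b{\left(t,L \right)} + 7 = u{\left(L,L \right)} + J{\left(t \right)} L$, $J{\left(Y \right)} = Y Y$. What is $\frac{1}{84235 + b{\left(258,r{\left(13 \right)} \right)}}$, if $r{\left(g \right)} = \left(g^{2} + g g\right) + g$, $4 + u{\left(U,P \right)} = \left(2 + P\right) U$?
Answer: $\frac{1}{23572091} \approx 4.2423 \cdot 10^{-8}$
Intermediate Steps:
$J{\left(Y \right)} = Y^{2}$
$u{\left(U,P \right)} = -4 + U \left(2 + P\right)$ ($u{\left(U,P \right)} = -4 + \left(2 + P\right) U = -4 + U \left(2 + P\right)$)
$r{\left(g \right)} = g + 2 g^{2}$ ($r{\left(g \right)} = \left(g^{2} + g^{2}\right) + g = 2 g^{2} + g = g + 2 g^{2}$)
$b{\left(t,L \right)} = -11 + L^{2} + 2 L + L t^{2}$ ($b{\left(t,L \right)} = -7 + \left(\left(-4 + 2 L + L L\right) + t^{2} L\right) = -7 + \left(\left(-4 + 2 L + L^{2}\right) + L t^{2}\right) = -7 + \left(\left(-4 + L^{2} + 2 L\right) + L t^{2}\right) = -7 + \left(-4 + L^{2} + 2 L + L t^{2}\right) = -11 + L^{2} + 2 L + L t^{2}$)
$\frac{1}{84235 + b{\left(258,r{\left(13 \right)} \right)}} = \frac{1}{84235 + \left(-11 + \left(13 \left(1 + 2 \cdot 13\right)\right)^{2} + 2 \cdot 13 \left(1 + 2 \cdot 13\right) + 13 \left(1 + 2 \cdot 13\right) 258^{2}\right)} = \frac{1}{84235 + \left(-11 + \left(13 \left(1 + 26\right)\right)^{2} + 2 \cdot 13 \left(1 + 26\right) + 13 \left(1 + 26\right) 66564\right)} = \frac{1}{84235 + \left(-11 + \left(13 \cdot 27\right)^{2} + 2 \cdot 13 \cdot 27 + 13 \cdot 27 \cdot 66564\right)} = \frac{1}{84235 + \left(-11 + 351^{2} + 2 \cdot 351 + 351 \cdot 66564\right)} = \frac{1}{84235 + \left(-11 + 123201 + 702 + 23363964\right)} = \frac{1}{84235 + 23487856} = \frac{1}{23572091}$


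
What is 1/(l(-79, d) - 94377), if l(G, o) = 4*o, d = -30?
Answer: -1/94497 ≈ -1.0582e-5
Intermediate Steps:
1/(l(-79, d) - 94377) = 1/(4*(-30) - 94377) = 1/(-120 - 94377) = 1/(-94497) = -1/94497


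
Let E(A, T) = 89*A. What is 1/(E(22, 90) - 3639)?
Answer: -1/1681 ≈ -0.00059488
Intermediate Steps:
1/(E(22, 90) - 3639) = 1/(89*22 - 3639) = 1/(1958 - 3639) = 1/(-1681) = -1/1681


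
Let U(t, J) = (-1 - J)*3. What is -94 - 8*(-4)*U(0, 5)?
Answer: -670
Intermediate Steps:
U(t, J) = -3 - 3*J
-94 - 8*(-4)*U(0, 5) = -94 - 8*(-4)*(-3 - 3*5) = -94 - (-32)*(-3 - 15) = -94 - (-32)*(-18) = -94 - 1*576 = -94 - 576 = -670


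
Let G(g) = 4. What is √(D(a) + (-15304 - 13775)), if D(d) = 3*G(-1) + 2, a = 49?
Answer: I*√29065 ≈ 170.48*I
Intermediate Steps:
D(d) = 14 (D(d) = 3*4 + 2 = 12 + 2 = 14)
√(D(a) + (-15304 - 13775)) = √(14 + (-15304 - 13775)) = √(14 - 29079) = √(-29065) = I*√29065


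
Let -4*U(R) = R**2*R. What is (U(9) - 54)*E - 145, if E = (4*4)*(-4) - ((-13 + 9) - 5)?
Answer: 51395/4 ≈ 12849.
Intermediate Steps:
U(R) = -R**3/4 (U(R) = -R**2*R/4 = -R**3/4)
E = -55 (E = 16*(-4) - (-4 - 5) = -64 - 1*(-9) = -64 + 9 = -55)
(U(9) - 54)*E - 145 = (-1/4*9**3 - 54)*(-55) - 145 = (-1/4*729 - 54)*(-55) - 145 = (-729/4 - 54)*(-55) - 145 = -945/4*(-55) - 145 = 51975/4 - 145 = 51395/4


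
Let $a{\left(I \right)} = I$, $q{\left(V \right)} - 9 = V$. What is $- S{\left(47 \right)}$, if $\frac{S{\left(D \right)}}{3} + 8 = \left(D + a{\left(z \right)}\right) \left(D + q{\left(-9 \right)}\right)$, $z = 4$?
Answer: $-7167$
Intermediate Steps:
$q{\left(V \right)} = 9 + V$
$S{\left(D \right)} = -24 + 3 D \left(4 + D\right)$ ($S{\left(D \right)} = -24 + 3 \left(D + 4\right) \left(D + \left(9 - 9\right)\right) = -24 + 3 \left(4 + D\right) \left(D + 0\right) = -24 + 3 \left(4 + D\right) D = -24 + 3 D \left(4 + D\right)$)
$- S{\left(47 \right)} = - (-24 + 3 \cdot 47^{2} + 12 \cdot 47) = - (-24 + 3 \cdot 2209 + 564) = - (-24 + 6627 + 564) = \left(-1\right) 7167 = -7167$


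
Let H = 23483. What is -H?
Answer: -23483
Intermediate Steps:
-H = -1*23483 = -23483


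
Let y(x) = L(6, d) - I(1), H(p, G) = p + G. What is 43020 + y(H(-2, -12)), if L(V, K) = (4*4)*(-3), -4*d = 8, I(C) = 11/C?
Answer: 42961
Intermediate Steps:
H(p, G) = G + p
d = -2 (d = -¼*8 = -2)
L(V, K) = -48 (L(V, K) = 16*(-3) = -48)
y(x) = -59 (y(x) = -48 - 11/1 = -48 - 11 = -59)
43020 + y(H(-2, -12)) = 43020 - 59 = 42961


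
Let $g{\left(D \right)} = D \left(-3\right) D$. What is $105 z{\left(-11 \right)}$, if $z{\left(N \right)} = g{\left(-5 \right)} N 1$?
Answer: $86625$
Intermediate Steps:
$g{\left(D \right)} = - 3 D^{2}$ ($g{\left(D \right)} = - 3 D D = - 3 D^{2}$)
$z{\left(N \right)} = - 75 N$ ($z{\left(N \right)} = - 3 \left(-5\right)^{2} N 1 = \left(-3\right) 25 N 1 = - 75 N 1 = - 75 N$)
$105 z{\left(-11 \right)} = 105 \left(\left(-75\right) \left(-11\right)\right) = 105 \cdot 825 = 86625$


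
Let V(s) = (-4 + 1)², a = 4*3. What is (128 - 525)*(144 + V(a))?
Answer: -60741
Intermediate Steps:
a = 12
V(s) = 9 (V(s) = (-3)² = 9)
(128 - 525)*(144 + V(a)) = (128 - 525)*(144 + 9) = -397*153 = -60741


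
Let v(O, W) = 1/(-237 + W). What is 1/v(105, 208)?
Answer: -29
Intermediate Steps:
1/v(105, 208) = 1/(1/(-237 + 208)) = 1/(1/(-29)) = 1/(-1/29) = -29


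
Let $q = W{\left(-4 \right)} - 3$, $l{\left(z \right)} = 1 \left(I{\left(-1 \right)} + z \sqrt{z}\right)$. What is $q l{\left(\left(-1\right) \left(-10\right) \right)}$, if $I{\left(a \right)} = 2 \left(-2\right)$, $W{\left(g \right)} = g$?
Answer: $28 - 70 \sqrt{10} \approx -193.36$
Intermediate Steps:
$I{\left(a \right)} = -4$
$l{\left(z \right)} = -4 + z^{\frac{3}{2}}$ ($l{\left(z \right)} = 1 \left(-4 + z \sqrt{z}\right) = 1 \left(-4 + z^{\frac{3}{2}}\right) = -4 + z^{\frac{3}{2}}$)
$q = -7$ ($q = -4 - 3 = -7$)
$q l{\left(\left(-1\right) \left(-10\right) \right)} = - 7 \left(-4 + \left(\left(-1\right) \left(-10\right)\right)^{\frac{3}{2}}\right) = - 7 \left(-4 + 10^{\frac{3}{2}}\right) = - 7 \left(-4 + 10 \sqrt{10}\right) = 28 - 70 \sqrt{10}$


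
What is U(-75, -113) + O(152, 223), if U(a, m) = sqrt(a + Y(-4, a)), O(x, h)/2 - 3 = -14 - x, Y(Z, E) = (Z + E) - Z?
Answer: -326 + 5*I*sqrt(6) ≈ -326.0 + 12.247*I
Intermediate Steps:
Y(Z, E) = E (Y(Z, E) = (E + Z) - Z = E)
O(x, h) = -22 - 2*x (O(x, h) = 6 + 2*(-14 - x) = 6 + (-28 - 2*x) = -22 - 2*x)
U(a, m) = sqrt(2)*sqrt(a) (U(a, m) = sqrt(a + a) = sqrt(2*a) = sqrt(2)*sqrt(a))
U(-75, -113) + O(152, 223) = sqrt(2)*sqrt(-75) + (-22 - 2*152) = sqrt(2)*(5*I*sqrt(3)) + (-22 - 304) = 5*I*sqrt(6) - 326 = -326 + 5*I*sqrt(6)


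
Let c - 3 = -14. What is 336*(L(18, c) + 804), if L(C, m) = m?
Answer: 266448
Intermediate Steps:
c = -11 (c = 3 - 14 = -11)
336*(L(18, c) + 804) = 336*(-11 + 804) = 336*793 = 266448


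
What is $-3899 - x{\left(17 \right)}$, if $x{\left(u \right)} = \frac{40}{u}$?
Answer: $- \frac{66323}{17} \approx -3901.4$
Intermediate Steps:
$-3899 - x{\left(17 \right)} = -3899 - \frac{40}{17} = - \frac{66323}{17}$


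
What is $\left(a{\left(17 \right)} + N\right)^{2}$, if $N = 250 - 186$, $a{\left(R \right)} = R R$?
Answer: $124609$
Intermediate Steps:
$a{\left(R \right)} = R^{2}$
$N = 64$ ($N = 250 - 186 = 64$)
$\left(a{\left(17 \right)} + N\right)^{2} = \left(17^{2} + 64\right)^{2} = \left(289 + 64\right)^{2} = 353^{2} = 124609$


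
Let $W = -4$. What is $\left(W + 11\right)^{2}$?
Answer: $49$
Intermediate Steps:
$\left(W + 11\right)^{2} = \left(-4 + 11\right)^{2} = 7^{2} = 49$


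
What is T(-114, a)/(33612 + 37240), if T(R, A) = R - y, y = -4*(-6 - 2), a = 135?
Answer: -73/35426 ≈ -0.0020606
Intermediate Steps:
y = 32 (y = -4*(-8) = 32)
T(R, A) = -32 + R (T(R, A) = R - 1*32 = R - 32 = -32 + R)
T(-114, a)/(33612 + 37240) = (-32 - 114)/(33612 + 37240) = -146/70852 = -146*1/70852 = -73/35426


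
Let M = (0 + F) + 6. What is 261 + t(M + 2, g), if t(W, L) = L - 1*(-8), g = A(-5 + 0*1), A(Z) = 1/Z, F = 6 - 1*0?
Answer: 1344/5 ≈ 268.80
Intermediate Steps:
F = 6 (F = 6 + 0 = 6)
A(Z) = 1/Z
g = -1/5 (g = 1/(-5 + 0*1) = 1/(-5 + 0) = 1/(-5) = -1/5 ≈ -0.20000)
M = 12 (M = (0 + 6) + 6 = 6 + 6 = 12)
t(W, L) = 8 + L (t(W, L) = L + 8 = 8 + L)
261 + t(M + 2, g) = 261 + (8 - 1/5) = 261 + 39/5 = 1344/5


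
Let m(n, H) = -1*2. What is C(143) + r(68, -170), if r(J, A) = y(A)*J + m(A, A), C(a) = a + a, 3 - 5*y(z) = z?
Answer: 13184/5 ≈ 2636.8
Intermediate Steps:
m(n, H) = -2
y(z) = ⅗ - z/5
C(a) = 2*a
r(J, A) = -2 + J*(⅗ - A/5) (r(J, A) = (⅗ - A/5)*J - 2 = J*(⅗ - A/5) - 2 = -2 + J*(⅗ - A/5))
C(143) + r(68, -170) = 2*143 + (-2 - ⅕*68*(-3 - 170)) = 286 + (-2 - ⅕*68*(-173)) = 286 + (-2 + 11764/5) = 286 + 11754/5 = 13184/5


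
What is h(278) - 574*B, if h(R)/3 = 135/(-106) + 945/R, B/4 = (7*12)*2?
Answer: -2841611196/7367 ≈ -3.8572e+5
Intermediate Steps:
B = 672 (B = 4*((7*12)*2) = 4*(84*2) = 4*168 = 672)
h(R) = -405/106 + 2835/R (h(R) = 3*(135/(-106) + 945/R) = 3*(135*(-1/106) + 945/R) = 3*(-135/106 + 945/R) = -405/106 + 2835/R)
h(278) - 574*B = (-405/106 + 2835/278) - 574*672 = (-405/106 + 2835*(1/278)) - 1*385728 = (-405/106 + 2835/278) - 385728 = 46980/7367 - 385728 = -2841611196/7367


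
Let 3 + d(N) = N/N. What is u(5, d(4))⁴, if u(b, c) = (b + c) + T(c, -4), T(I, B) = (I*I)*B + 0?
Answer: 28561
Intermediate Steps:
d(N) = -2 (d(N) = -3 + N/N = -3 + 1 = -2)
T(I, B) = B*I² (T(I, B) = I²*B + 0 = B*I² + 0 = B*I²)
u(b, c) = b + c - 4*c² (u(b, c) = (b + c) - 4*c² = b + c - 4*c²)
u(5, d(4))⁴ = (5 - 2 - 4*(-2)²)⁴ = (5 - 2 - 4*4)⁴ = (5 - 2 - 16)⁴ = (-13)⁴ = 28561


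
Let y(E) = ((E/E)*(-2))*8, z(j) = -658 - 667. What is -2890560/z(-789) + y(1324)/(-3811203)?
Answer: 2203302192976/1009968795 ≈ 2181.6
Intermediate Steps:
z(j) = -1325
y(E) = -16 (y(E) = (1*(-2))*8 = -2*8 = -16)
-2890560/z(-789) + y(1324)/(-3811203) = -2890560/(-1325) - 16/(-3811203) = -2890560*(-1/1325) - 16*(-1/3811203) = 578112/265 + 16/3811203 = 2203302192976/1009968795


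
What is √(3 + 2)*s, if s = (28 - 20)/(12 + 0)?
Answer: 2*√5/3 ≈ 1.4907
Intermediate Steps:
s = ⅔ (s = 8/12 = 8*(1/12) = ⅔ ≈ 0.66667)
√(3 + 2)*s = √(3 + 2)*(⅔) = √5*(⅔) = 2*√5/3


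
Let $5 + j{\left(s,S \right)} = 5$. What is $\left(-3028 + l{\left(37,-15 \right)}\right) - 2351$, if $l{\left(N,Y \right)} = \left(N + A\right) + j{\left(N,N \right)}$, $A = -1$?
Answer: $-5343$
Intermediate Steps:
$j{\left(s,S \right)} = 0$ ($j{\left(s,S \right)} = -5 + 5 = 0$)
$l{\left(N,Y \right)} = -1 + N$ ($l{\left(N,Y \right)} = \left(N - 1\right) + 0 = \left(-1 + N\right) + 0 = -1 + N$)
$\left(-3028 + l{\left(37,-15 \right)}\right) - 2351 = \left(-3028 + \left(-1 + 37\right)\right) - 2351 = \left(-3028 + 36\right) - 2351 = -2992 - 2351 = -5343$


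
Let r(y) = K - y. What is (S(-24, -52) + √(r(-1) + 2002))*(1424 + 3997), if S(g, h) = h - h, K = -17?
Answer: 5421*√1986 ≈ 2.4158e+5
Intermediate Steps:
r(y) = -17 - y
S(g, h) = 0
(S(-24, -52) + √(r(-1) + 2002))*(1424 + 3997) = (0 + √((-17 - 1*(-1)) + 2002))*(1424 + 3997) = (0 + √((-17 + 1) + 2002))*5421 = (0 + √(-16 + 2002))*5421 = (0 + √1986)*5421 = √1986*5421 = 5421*√1986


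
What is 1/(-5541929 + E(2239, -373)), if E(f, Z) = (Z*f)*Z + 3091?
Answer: 1/305970993 ≈ 3.2683e-9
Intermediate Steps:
E(f, Z) = 3091 + f*Z² (E(f, Z) = f*Z² + 3091 = 3091 + f*Z²)
1/(-5541929 + E(2239, -373)) = 1/(-5541929 + (3091 + 2239*(-373)²)) = 1/(-5541929 + (3091 + 2239*139129)) = 1/(-5541929 + (3091 + 311509831)) = 1/(-5541929 + 311512922) = 1/305970993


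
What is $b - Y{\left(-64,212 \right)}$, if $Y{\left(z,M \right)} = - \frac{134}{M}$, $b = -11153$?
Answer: $- \frac{1182151}{106} \approx -11152.0$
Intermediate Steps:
$b - Y{\left(-64,212 \right)} = -11153 - - \frac{134}{212} = -11153 - \left(-134\right) \frac{1}{212} = -11153 - - \frac{67}{106} = -11153 + \frac{67}{106} = - \frac{1182151}{106}$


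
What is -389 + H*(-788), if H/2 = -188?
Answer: 295899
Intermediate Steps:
H = -376 (H = 2*(-188) = -376)
-389 + H*(-788) = -389 - 376*(-788) = -389 + 296288 = 295899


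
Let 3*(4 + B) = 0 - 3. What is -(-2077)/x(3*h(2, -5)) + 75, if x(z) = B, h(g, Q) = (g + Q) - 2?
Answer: -1702/5 ≈ -340.40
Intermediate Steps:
h(g, Q) = -2 + Q + g (h(g, Q) = (Q + g) - 2 = -2 + Q + g)
B = -5 (B = -4 + (0 - 3)/3 = -4 + (⅓)*(-3) = -4 - 1 = -5)
x(z) = -5
-(-2077)/x(3*h(2, -5)) + 75 = -(-2077)/(-5) + 75 = -(-2077)*(-1)/5 + 75 = -31*67/5 + 75 = -2077/5 + 75 = -1702/5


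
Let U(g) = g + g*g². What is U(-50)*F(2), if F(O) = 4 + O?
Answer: -750300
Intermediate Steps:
U(g) = g + g³
U(-50)*F(2) = (-50 + (-50)³)*(4 + 2) = (-50 - 125000)*6 = -125050*6 = -750300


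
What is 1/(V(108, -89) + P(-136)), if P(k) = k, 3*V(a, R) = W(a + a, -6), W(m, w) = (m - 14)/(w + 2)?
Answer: -6/917 ≈ -0.0065431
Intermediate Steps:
W(m, w) = (-14 + m)/(2 + w)
V(a, R) = 7/6 - a/6 (V(a, R) = ((-14 + (a + a))/(2 - 6))/3 = ((-14 + 2*a)/(-4))/3 = (-(-14 + 2*a)/4)/3 = (7/2 - a/2)/3 = 7/6 - a/6)
1/(V(108, -89) + P(-136)) = 1/((7/6 - ⅙*108) - 136) = 1/((7/6 - 18) - 136) = 1/(-101/6 - 136) = 1/(-917/6) = -6/917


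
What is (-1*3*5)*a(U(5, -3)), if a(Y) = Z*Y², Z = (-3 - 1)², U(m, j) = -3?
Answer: -2160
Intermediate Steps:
Z = 16 (Z = (-4)² = 16)
a(Y) = 16*Y²
(-1*3*5)*a(U(5, -3)) = (-1*3*5)*(16*(-3)²) = (-3*5)*(16*9) = -15*144 = -2160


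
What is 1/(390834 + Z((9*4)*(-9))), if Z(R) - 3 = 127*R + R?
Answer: 1/349365 ≈ 2.8623e-6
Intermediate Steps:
Z(R) = 3 + 128*R (Z(R) = 3 + (127*R + R) = 3 + 128*R)
1/(390834 + Z((9*4)*(-9))) = 1/(390834 + (3 + 128*((9*4)*(-9)))) = 1/(390834 + (3 + 128*(36*(-9)))) = 1/(390834 + (3 + 128*(-324))) = 1/(390834 + (3 - 41472)) = 1/(390834 - 41469) = 1/349365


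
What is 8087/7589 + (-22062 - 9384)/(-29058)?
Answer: 78939290/36753527 ≈ 2.1478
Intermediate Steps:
8087/7589 + (-22062 - 9384)/(-29058) = 8087*(1/7589) - 31446*(-1/29058) = 8087/7589 + 5241/4843 = 78939290/36753527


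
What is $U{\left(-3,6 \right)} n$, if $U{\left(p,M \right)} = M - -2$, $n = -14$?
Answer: $-112$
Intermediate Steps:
$U{\left(p,M \right)} = 2 + M$ ($U{\left(p,M \right)} = M + 2 = 2 + M$)
$U{\left(-3,6 \right)} n = \left(2 + 6\right) \left(-14\right) = 8 \left(-14\right) = -112$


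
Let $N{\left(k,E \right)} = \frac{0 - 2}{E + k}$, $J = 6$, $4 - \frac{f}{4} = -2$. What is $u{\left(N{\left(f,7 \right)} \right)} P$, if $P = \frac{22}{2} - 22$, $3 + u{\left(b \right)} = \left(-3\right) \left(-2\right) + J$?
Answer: $-99$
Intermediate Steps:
$f = 24$ ($f = 16 - -8 = 16 + 8 = 24$)
$N{\left(k,E \right)} = - \frac{2}{E + k}$
$u{\left(b \right)} = 9$ ($u{\left(b \right)} = -3 + \left(\left(-3\right) \left(-2\right) + 6\right) = -3 + \left(6 + 6\right) = -3 + 12 = 9$)
$P = -11$ ($P = 22 \cdot \frac{1}{2} - 22 = 11 - 22 = -11$)
$u{\left(N{\left(f,7 \right)} \right)} P = 9 \left(-11\right) = -99$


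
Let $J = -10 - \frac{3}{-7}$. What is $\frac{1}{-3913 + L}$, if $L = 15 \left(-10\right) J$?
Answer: $- \frac{7}{17341} \approx -0.00040367$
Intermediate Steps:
$J = - \frac{67}{7}$ ($J = -10 - - \frac{3}{7} = -10 + \frac{3}{7} = - \frac{67}{7} \approx -9.5714$)
$L = \frac{10050}{7}$ ($L = 15 \left(-10\right) \left(- \frac{67}{7}\right) = \left(-150\right) \left(- \frac{67}{7}\right) = \frac{10050}{7} \approx 1435.7$)
$\frac{1}{-3913 + L} = \frac{1}{-3913 + \frac{10050}{7}} = \frac{1}{- \frac{17341}{7}} = - \frac{7}{17341}$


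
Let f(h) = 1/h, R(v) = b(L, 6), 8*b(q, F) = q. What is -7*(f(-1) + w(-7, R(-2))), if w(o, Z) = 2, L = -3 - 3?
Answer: -7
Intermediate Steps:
L = -6
b(q, F) = q/8
R(v) = -¾ (R(v) = (⅛)*(-6) = -¾)
-7*(f(-1) + w(-7, R(-2))) = -7*(1/(-1) + 2) = -7*(-1 + 2) = -7*1 = -7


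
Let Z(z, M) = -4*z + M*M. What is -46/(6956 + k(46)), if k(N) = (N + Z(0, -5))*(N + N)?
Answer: -23/6744 ≈ -0.0034104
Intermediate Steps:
Z(z, M) = M**2 - 4*z (Z(z, M) = -4*z + M**2 = M**2 - 4*z)
k(N) = 2*N*(25 + N) (k(N) = (N + ((-5)**2 - 4*0))*(N + N) = (N + (25 + 0))*(2*N) = (N + 25)*(2*N) = (25 + N)*(2*N) = 2*N*(25 + N))
-46/(6956 + k(46)) = -46/(6956 + 2*46*(25 + 46)) = -46/(6956 + 2*46*71) = -46/(6956 + 6532) = -46/13488 = -46*1/13488 = -23/6744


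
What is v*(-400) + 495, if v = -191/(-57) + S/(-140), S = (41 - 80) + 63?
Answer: -309935/399 ≈ -776.78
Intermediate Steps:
S = 24 (S = -39 + 63 = 24)
v = 6343/1995 (v = -191/(-57) + 24/(-140) = -191*(-1/57) + 24*(-1/140) = 191/57 - 6/35 = 6343/1995 ≈ 3.1794)
v*(-400) + 495 = (6343/1995)*(-400) + 495 = -507440/399 + 495 = -309935/399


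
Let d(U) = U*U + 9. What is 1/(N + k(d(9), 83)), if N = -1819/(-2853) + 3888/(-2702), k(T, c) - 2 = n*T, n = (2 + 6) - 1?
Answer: 3854403/2432893933 ≈ 0.0015843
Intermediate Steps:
n = 7 (n = 8 - 1 = 7)
d(U) = 9 + U**2 (d(U) = U**2 + 9 = 9 + U**2)
k(T, c) = 2 + 7*T
N = -3088763/3854403 (N = -1819*(-1/2853) + 3888*(-1/2702) = 1819/2853 - 1944/1351 = -3088763/3854403 ≈ -0.80136)
1/(N + k(d(9), 83)) = 1/(-3088763/3854403 + (2 + 7*(9 + 9**2))) = 1/(-3088763/3854403 + (2 + 7*(9 + 81))) = 1/(-3088763/3854403 + (2 + 7*90)) = 1/(-3088763/3854403 + (2 + 630)) = 1/(-3088763/3854403 + 632) = 1/(2432893933/3854403) = 3854403/2432893933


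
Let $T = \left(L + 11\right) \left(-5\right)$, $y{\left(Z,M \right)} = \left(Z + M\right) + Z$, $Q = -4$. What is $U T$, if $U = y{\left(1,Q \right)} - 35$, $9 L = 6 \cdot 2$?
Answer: $\frac{6845}{3} \approx 2281.7$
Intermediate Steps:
$y{\left(Z,M \right)} = M + 2 Z$ ($y{\left(Z,M \right)} = \left(M + Z\right) + Z = M + 2 Z$)
$L = \frac{4}{3}$ ($L = \frac{6 \cdot 2}{9} = \frac{1}{9} \cdot 12 = \frac{4}{3} \approx 1.3333$)
$T = - \frac{185}{3}$ ($T = \left(\frac{4}{3} + 11\right) \left(-5\right) = \frac{37}{3} \left(-5\right) = - \frac{185}{3} \approx -61.667$)
$U = -37$ ($U = \left(-4 + 2 \cdot 1\right) - 35 = \left(-4 + 2\right) - 35 = -2 - 35 = -37$)
$U T = \left(-37\right) \left(- \frac{185}{3}\right) = \frac{6845}{3}$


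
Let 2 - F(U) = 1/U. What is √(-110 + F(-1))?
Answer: I*√107 ≈ 10.344*I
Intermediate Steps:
F(U) = 2 - 1/U
√(-110 + F(-1)) = √(-110 + (2 - 1/(-1))) = √(-110 + (2 - 1*(-1))) = √(-110 + (2 + 1)) = √(-110 + 3) = √(-107) = I*√107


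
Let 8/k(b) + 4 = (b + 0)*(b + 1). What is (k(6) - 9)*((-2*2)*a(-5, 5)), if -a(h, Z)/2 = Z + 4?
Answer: -12024/19 ≈ -632.84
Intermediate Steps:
a(h, Z) = -8 - 2*Z (a(h, Z) = -2*(Z + 4) = -2*(4 + Z) = -8 - 2*Z)
k(b) = 8/(-4 + b*(1 + b)) (k(b) = 8/(-4 + (b + 0)*(b + 1)) = 8/(-4 + b*(1 + b)))
(k(6) - 9)*((-2*2)*a(-5, 5)) = (8/(-4 + 6 + 6²) - 9)*((-2*2)*(-8 - 2*5)) = (8/(-4 + 6 + 36) - 9)*(-4*(-8 - 10)) = (8/38 - 9)*(-4*(-18)) = (8*(1/38) - 9)*72 = (4/19 - 9)*72 = -167/19*72 = -12024/19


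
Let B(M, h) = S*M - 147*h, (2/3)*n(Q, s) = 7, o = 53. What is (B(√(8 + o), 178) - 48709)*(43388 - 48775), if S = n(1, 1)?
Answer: 403351625 - 113127*√61/2 ≈ 4.0291e+8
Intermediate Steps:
n(Q, s) = 21/2 (n(Q, s) = (3/2)*7 = 21/2)
S = 21/2 ≈ 10.500
B(M, h) = -147*h + 21*M/2 (B(M, h) = 21*M/2 - 147*h = -147*h + 21*M/2)
(B(√(8 + o), 178) - 48709)*(43388 - 48775) = ((-147*178 + 21*√(8 + 53)/2) - 48709)*(43388 - 48775) = ((-26166 + 21*√61/2) - 48709)*(-5387) = (-74875 + 21*√61/2)*(-5387) = 403351625 - 113127*√61/2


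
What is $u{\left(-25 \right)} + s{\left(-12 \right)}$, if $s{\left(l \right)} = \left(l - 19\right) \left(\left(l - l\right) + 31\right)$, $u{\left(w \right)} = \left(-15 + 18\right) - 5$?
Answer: $-963$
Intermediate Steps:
$u{\left(w \right)} = -2$ ($u{\left(w \right)} = 3 - 5 = -2$)
$s{\left(l \right)} = -589 + 31 l$ ($s{\left(l \right)} = \left(-19 + l\right) \left(0 + 31\right) = \left(-19 + l\right) 31 = -589 + 31 l$)
$u{\left(-25 \right)} + s{\left(-12 \right)} = -2 + \left(-589 + 31 \left(-12\right)\right) = -2 - 961 = -963$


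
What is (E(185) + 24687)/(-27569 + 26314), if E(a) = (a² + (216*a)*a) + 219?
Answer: -7451731/1255 ≈ -5937.6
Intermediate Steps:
E(a) = 219 + 217*a² (E(a) = (a² + 216*a²) + 219 = 217*a² + 219 = 219 + 217*a²)
(E(185) + 24687)/(-27569 + 26314) = ((219 + 217*185²) + 24687)/(-27569 + 26314) = ((219 + 217*34225) + 24687)/(-1255) = ((219 + 7426825) + 24687)*(-1/1255) = (7427044 + 24687)*(-1/1255) = 7451731*(-1/1255) = -7451731/1255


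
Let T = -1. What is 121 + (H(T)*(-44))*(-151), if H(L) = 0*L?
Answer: 121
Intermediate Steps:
H(L) = 0
121 + (H(T)*(-44))*(-151) = 121 + (0*(-44))*(-151) = 121 + 0*(-151) = 121 + 0 = 121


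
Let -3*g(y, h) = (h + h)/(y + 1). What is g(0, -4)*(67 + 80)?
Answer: 392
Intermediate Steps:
g(y, h) = -2*h/(3*(1 + y)) (g(y, h) = -(h + h)/(3*(y + 1)) = -2*h/(3*(1 + y)))
g(0, -4)*(67 + 80) = (-2*(-4)/(3 + 3*0))*(67 + 80) = -2*(-4)/(3 + 0)*147 = -2*(-4)/3*147 = -2*(-4)*1/3*147 = (8/3)*147 = 392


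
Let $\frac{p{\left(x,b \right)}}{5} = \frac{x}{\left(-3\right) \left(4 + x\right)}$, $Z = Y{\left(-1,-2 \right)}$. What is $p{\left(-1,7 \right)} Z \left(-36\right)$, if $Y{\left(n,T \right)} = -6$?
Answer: $120$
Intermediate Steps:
$Z = -6$
$p{\left(x,b \right)} = \frac{5 x}{-12 - 3 x}$ ($p{\left(x,b \right)} = 5 \frac{x}{\left(-3\right) \left(4 + x\right)} = 5 \frac{x}{-12 - 3 x} = \frac{5 x}{-12 - 3 x}$)
$p{\left(-1,7 \right)} Z \left(-36\right) = \left(-5\right) \left(-1\right) \frac{1}{12 + 3 \left(-1\right)} \left(-6\right) \left(-36\right) = \left(-5\right) \left(-1\right) \frac{1}{12 - 3} \left(-6\right) \left(-36\right) = \left(-5\right) \left(-1\right) \frac{1}{9} \left(-6\right) \left(-36\right) = \frac{5}{9} \left(-6\right) \left(-36\right) = \left(- \frac{10}{3}\right) \left(-36\right) = 120$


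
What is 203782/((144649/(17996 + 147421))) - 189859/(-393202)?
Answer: 13254476470289479/56876276098 ≈ 2.3304e+5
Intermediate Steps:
203782/((144649/(17996 + 147421))) - 189859/(-393202) = 203782/((144649/165417)) - 189859*(-1/393202) = 203782/((144649*(1/165417))) + 189859/393202 = 203782/(144649/165417) + 189859/393202 = 203782*(165417/144649) + 189859/393202 = 33709007094/144649 + 189859/393202 = 13254476470289479/56876276098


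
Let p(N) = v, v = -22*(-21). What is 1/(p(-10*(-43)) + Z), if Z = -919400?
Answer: -1/918938 ≈ -1.0882e-6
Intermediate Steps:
v = 462
p(N) = 462
1/(p(-10*(-43)) + Z) = 1/(462 - 919400) = 1/(-918938) = -1/918938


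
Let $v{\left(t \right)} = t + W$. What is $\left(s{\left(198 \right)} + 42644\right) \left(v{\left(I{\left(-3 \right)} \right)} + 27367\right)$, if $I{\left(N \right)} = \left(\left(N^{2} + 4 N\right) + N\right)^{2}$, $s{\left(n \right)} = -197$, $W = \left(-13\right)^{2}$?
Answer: $1170348684$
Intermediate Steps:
$W = 169$
$I{\left(N \right)} = \left(N^{2} + 5 N\right)^{2}$
$v{\left(t \right)} = 169 + t$ ($v{\left(t \right)} = t + 169 = 169 + t$)
$\left(s{\left(198 \right)} + 42644\right) \left(v{\left(I{\left(-3 \right)} \right)} + 27367\right) = \left(-197 + 42644\right) \left(\left(169 + \left(-3\right)^{2} \left(5 - 3\right)^{2}\right) + 27367\right) = 42447 \left(\left(169 + 9 \cdot 2^{2}\right) + 27367\right) = 42447 \left(\left(169 + 9 \cdot 4\right) + 27367\right) = 42447 \left(\left(169 + 36\right) + 27367\right) = 42447 \left(205 + 27367\right) = 42447 \cdot 27572 = 1170348684$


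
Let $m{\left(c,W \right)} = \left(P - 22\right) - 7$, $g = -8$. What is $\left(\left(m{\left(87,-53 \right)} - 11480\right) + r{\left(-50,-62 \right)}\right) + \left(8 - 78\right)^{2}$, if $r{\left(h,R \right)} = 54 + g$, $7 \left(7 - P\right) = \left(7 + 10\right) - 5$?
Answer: $- \frac{45904}{7} \approx -6557.7$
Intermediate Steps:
$P = \frac{37}{7}$ ($P = 7 - \frac{\left(7 + 10\right) - 5}{7} = 7 - \frac{17 - 5}{7} = 7 - \frac{12}{7} = \frac{37}{7} \approx 5.2857$)
$m{\left(c,W \right)} = - \frac{166}{7}$ ($m{\left(c,W \right)} = \left(\frac{37}{7} - 22\right) - 7 = - \frac{117}{7} - 7 = - \frac{166}{7}$)
$r{\left(h,R \right)} = 46$ ($r{\left(h,R \right)} = 54 - 8 = 46$)
$\left(\left(m{\left(87,-53 \right)} - 11480\right) + r{\left(-50,-62 \right)}\right) + \left(8 - 78\right)^{2} = \left(\left(- \frac{166}{7} - 11480\right) + 46\right) + \left(8 - 78\right)^{2} = \left(- \frac{80526}{7} + 46\right) + \left(-70\right)^{2} = - \frac{80204}{7} + 4900 = - \frac{45904}{7}$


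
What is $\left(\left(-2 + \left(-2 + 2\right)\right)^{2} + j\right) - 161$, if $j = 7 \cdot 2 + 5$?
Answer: $-138$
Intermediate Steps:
$j = 19$ ($j = 14 + 5 = 19$)
$\left(\left(-2 + \left(-2 + 2\right)\right)^{2} + j\right) - 161 = \left(\left(-2 + \left(-2 + 2\right)\right)^{2} + 19\right) - 161 = \left(\left(-2 + 0\right)^{2} + 19\right) - 161 = \left(\left(-2\right)^{2} + 19\right) - 161 = \left(4 + 19\right) - 161 = 23 - 161 = -138$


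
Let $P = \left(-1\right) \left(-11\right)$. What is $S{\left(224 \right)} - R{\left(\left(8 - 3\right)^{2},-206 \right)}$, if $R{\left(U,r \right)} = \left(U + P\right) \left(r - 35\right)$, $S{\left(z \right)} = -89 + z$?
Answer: $8811$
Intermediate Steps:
$P = 11$
$R{\left(U,r \right)} = \left(-35 + r\right) \left(11 + U\right)$ ($R{\left(U,r \right)} = \left(U + 11\right) \left(r - 35\right) = \left(11 + U\right) \left(-35 + r\right) = \left(-35 + r\right) \left(11 + U\right)$)
$S{\left(224 \right)} - R{\left(\left(8 - 3\right)^{2},-206 \right)} = \left(-89 + 224\right) - \left(-385 - 35 \left(8 - 3\right)^{2} + 11 \left(-206\right) + \left(8 - 3\right)^{2} \left(-206\right)\right) = 135 - \left(-385 - 35 \cdot 5^{2} - 2266 + 5^{2} \left(-206\right)\right) = 135 - \left(-385 - 875 - 2266 + 25 \left(-206\right)\right) = 135 - \left(-385 - 875 - 2266 - 5150\right) = 135 - -8676 = 135 + 8676 = 8811$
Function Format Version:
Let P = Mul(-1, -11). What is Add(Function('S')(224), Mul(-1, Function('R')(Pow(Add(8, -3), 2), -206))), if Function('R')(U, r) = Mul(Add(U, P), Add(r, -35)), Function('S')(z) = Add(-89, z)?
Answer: 8811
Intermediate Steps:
P = 11
Function('R')(U, r) = Mul(Add(-35, r), Add(11, U)) (Function('R')(U, r) = Mul(Add(U, 11), Add(r, -35)) = Mul(Add(11, U), Add(-35, r)) = Mul(Add(-35, r), Add(11, U)))
Add(Function('S')(224), Mul(-1, Function('R')(Pow(Add(8, -3), 2), -206))) = Add(Add(-89, 224), Mul(-1, Add(-385, Mul(-35, Pow(Add(8, -3), 2)), Mul(11, -206), Mul(Pow(Add(8, -3), 2), -206)))) = Add(135, Mul(-1, Add(-385, Mul(-35, Pow(5, 2)), -2266, Mul(Pow(5, 2), -206)))) = Add(135, Mul(-1, Add(-385, Mul(-35, 25), -2266, Mul(25, -206)))) = Add(135, Mul(-1, Add(-385, -875, -2266, -5150))) = Add(135, Mul(-1, -8676)) = Add(135, 8676) = 8811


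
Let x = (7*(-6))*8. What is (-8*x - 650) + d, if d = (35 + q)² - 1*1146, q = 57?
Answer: 9356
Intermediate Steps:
x = -336 (x = -42*8 = -336)
d = 7318 (d = (35 + 57)² - 1*1146 = 92² - 1146 = 8464 - 1146 = 7318)
(-8*x - 650) + d = (-8*(-336) - 650) + 7318 = (2688 - 650) + 7318 = 2038 + 7318 = 9356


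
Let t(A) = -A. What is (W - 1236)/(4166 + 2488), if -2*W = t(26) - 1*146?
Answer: -575/3327 ≈ -0.17283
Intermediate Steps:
W = 86 (W = -(-1*26 - 1*146)/2 = -(-26 - 146)/2 = -½*(-172) = 86)
(W - 1236)/(4166 + 2488) = (86 - 1236)/(4166 + 2488) = -1150/6654 = -1150*1/6654 = -575/3327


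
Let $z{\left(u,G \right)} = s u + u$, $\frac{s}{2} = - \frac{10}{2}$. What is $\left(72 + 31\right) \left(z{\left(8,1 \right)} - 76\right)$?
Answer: $-15244$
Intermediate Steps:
$s = -10$ ($s = 2 \left(- \frac{10}{2}\right) = 2 \left(\left(-10\right) \frac{1}{2}\right) = 2 \left(-5\right) = -10$)
$z{\left(u,G \right)} = - 9 u$ ($z{\left(u,G \right)} = - 10 u + u = - 9 u$)
$\left(72 + 31\right) \left(z{\left(8,1 \right)} - 76\right) = \left(72 + 31\right) \left(\left(-9\right) 8 - 76\right) = 103 \left(-72 - 76\right) = 103 \left(-148\right) = -15244$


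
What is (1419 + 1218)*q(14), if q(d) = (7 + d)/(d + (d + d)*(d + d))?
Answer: 2637/38 ≈ 69.395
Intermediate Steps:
q(d) = (7 + d)/(d + 4*d²) (q(d) = (7 + d)/(d + (2*d)*(2*d)) = (7 + d)/(d + 4*d²))
(1419 + 1218)*q(14) = (1419 + 1218)*((7 + 14)/(14*(1 + 4*14))) = 2637*((1/14)*21/(1 + 56)) = 2637*((1/14)*21/57) = 2637*((1/14)*(1/57)*21) = 2637*(1/38) = 2637/38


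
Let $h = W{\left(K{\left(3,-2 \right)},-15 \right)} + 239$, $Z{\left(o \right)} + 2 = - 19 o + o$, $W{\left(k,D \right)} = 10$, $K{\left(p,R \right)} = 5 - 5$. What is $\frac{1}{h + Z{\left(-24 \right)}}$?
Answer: $\frac{1}{679} \approx 0.0014728$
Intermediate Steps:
$K{\left(p,R \right)} = 0$
$Z{\left(o \right)} = -2 - 18 o$ ($Z{\left(o \right)} = -2 + \left(- 19 o + o\right) = -2 - 18 o$)
$h = 249$ ($h = 10 + 239 = 249$)
$\frac{1}{h + Z{\left(-24 \right)}} = \frac{1}{249 - -430} = \frac{1}{249 + \left(-2 + 432\right)} = \frac{1}{249 + 430} = \frac{1}{679}$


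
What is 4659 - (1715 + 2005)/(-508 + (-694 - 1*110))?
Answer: 764541/164 ≈ 4661.8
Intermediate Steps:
4659 - (1715 + 2005)/(-508 + (-694 - 1*110)) = 4659 - 3720/(-508 + (-694 - 110)) = 4659 - 3720/(-508 - 804) = 4659 - 3720/(-1312) = 4659 - 3720*(-1)/1312 = 4659 - 1*(-465/164) = 4659 + 465/164 = 764541/164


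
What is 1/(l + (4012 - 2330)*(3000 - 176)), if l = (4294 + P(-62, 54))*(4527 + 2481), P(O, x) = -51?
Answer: 1/34484912 ≈ 2.8998e-8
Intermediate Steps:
l = 29734944 (l = (4294 - 51)*(4527 + 2481) = 4243*7008 = 29734944)
1/(l + (4012 - 2330)*(3000 - 176)) = 1/(29734944 + (4012 - 2330)*(3000 - 176)) = 1/(29734944 + 1682*2824) = 1/(29734944 + 4749968) = 1/34484912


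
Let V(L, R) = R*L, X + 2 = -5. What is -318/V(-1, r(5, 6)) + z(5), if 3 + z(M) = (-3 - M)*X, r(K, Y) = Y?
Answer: 106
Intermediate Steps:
X = -7 (X = -2 - 5 = -7)
z(M) = 18 + 7*M (z(M) = -3 + (-3 - M)*(-7) = -3 + (21 + 7*M) = 18 + 7*M)
V(L, R) = L*R
-318/V(-1, r(5, 6)) + z(5) = -318/((-1*6)) + (18 + 7*5) = -318/(-6) + (18 + 35) = -318*(-⅙) + 53 = 53 + 53 = 106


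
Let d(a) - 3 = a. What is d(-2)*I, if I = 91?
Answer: 91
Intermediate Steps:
d(a) = 3 + a
d(-2)*I = (3 - 2)*91 = 1*91 = 91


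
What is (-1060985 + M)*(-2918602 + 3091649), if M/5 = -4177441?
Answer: -3798068434930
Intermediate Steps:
M = -20887205 (M = 5*(-4177441) = -20887205)
(-1060985 + M)*(-2918602 + 3091649) = (-1060985 - 20887205)*(-2918602 + 3091649) = -21948190*173047 = -3798068434930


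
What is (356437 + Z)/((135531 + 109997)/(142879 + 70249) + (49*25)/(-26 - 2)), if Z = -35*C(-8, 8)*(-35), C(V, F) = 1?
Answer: -38113893368/4539411 ≈ -8396.2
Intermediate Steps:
Z = 1225 (Z = -35*1*(-35) = -35*(-35) = 1225)
(356437 + Z)/((135531 + 109997)/(142879 + 70249) + (49*25)/(-26 - 2)) = (356437 + 1225)/((135531 + 109997)/(142879 + 70249) + (49*25)/(-26 - 2)) = 357662/(245528/213128 + 1225/(-28)) = 357662/(245528*(1/213128) + 1225*(-1/28)) = 357662/(30691/26641 - 175/4) = 357662/(-4539411/106564) = 357662*(-106564/4539411) = -38113893368/4539411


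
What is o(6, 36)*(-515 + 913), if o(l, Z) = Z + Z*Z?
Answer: 530136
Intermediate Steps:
o(l, Z) = Z + Z²
o(6, 36)*(-515 + 913) = (36*(1 + 36))*(-515 + 913) = (36*37)*398 = 1332*398 = 530136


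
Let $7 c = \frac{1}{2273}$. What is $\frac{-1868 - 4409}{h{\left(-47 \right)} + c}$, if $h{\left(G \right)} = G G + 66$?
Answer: $- \frac{99873347}{36197526} \approx -2.7591$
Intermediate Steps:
$c = \frac{1}{15911}$ ($c = \frac{1}{7 \cdot 2273} = \frac{1}{7} \cdot \frac{1}{2273} = \frac{1}{15911} \approx 6.285 \cdot 10^{-5}$)
$h{\left(G \right)} = 66 + G^{2}$ ($h{\left(G \right)} = G^{2} + 66 = 66 + G^{2}$)
$\frac{-1868 - 4409}{h{\left(-47 \right)} + c} = \frac{-1868 - 4409}{\left(66 + \left(-47\right)^{2}\right) + \frac{1}{15911}} = - \frac{6277}{\left(66 + 2209\right) + \frac{1}{15911}} = - \frac{6277}{2275 + \frac{1}{15911}} = - \frac{6277}{\frac{36197526}{15911}} = \left(-6277\right) \frac{15911}{36197526} = - \frac{99873347}{36197526}$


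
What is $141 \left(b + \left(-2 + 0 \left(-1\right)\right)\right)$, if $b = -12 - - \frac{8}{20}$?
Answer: $- \frac{9588}{5} \approx -1917.6$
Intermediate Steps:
$b = - \frac{58}{5}$ ($b = -12 - \left(-8\right) \frac{1}{20} = -12 - - \frac{2}{5} = -12 + \frac{2}{5} = - \frac{58}{5} \approx -11.6$)
$141 \left(b + \left(-2 + 0 \left(-1\right)\right)\right) = 141 \left(- \frac{58}{5} + \left(-2 + 0 \left(-1\right)\right)\right) = 141 \left(- \frac{58}{5} + \left(-2 + 0\right)\right) = 141 \left(- \frac{58}{5} - 2\right) = 141 \left(- \frac{68}{5}\right) = - \frac{9588}{5}$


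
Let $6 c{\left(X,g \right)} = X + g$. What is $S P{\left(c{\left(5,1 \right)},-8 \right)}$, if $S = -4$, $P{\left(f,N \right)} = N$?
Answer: $32$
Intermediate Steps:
$c{\left(X,g \right)} = \frac{X}{6} + \frac{g}{6}$ ($c{\left(X,g \right)} = \frac{X + g}{6} = \frac{X}{6} + \frac{g}{6}$)
$S P{\left(c{\left(5,1 \right)},-8 \right)} = \left(-4\right) \left(-8\right) = 32$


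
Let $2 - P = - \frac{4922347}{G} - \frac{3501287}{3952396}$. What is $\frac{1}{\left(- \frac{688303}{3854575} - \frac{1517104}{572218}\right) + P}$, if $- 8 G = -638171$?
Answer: $\frac{2781669545676072004876300}{171800662541345223202310643} \approx 0.016191$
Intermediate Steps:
$G = \frac{638171}{8}$ ($G = \left(- \frac{1}{8}\right) \left(-638171\right) = \frac{638171}{8} \approx 79771.0$)
$P = \frac{162919545588805}{2522304507716}$ ($P = 2 - \left(- \frac{4922347}{\frac{638171}{8}} - \frac{3501287}{3952396}\right) = 2 - \left(\left(-4922347\right) \frac{8}{638171} - \frac{3501287}{3952396}\right) = 2 - \left(- \frac{39378776}{638171} - \frac{3501287}{3952396}\right) = 2 - - \frac{157874936573373}{2522304507716} = 2 + \frac{157874936573373}{2522304507716} = \frac{162919545588805}{2522304507716} \approx 64.592$)
$\frac{1}{\left(- \frac{688303}{3854575} - \frac{1517104}{572218}\right) + P} = \frac{1}{\left(- \frac{688303}{3854575} - \frac{1517104}{572218}\right) + \frac{162919545588805}{2522304507716}} = \frac{1}{\left(\left(-688303\right) \frac{1}{3854575} - \frac{758552}{286109}\right) + \frac{162919545588805}{2522304507716}} = \frac{1}{\left(- \frac{688303}{3854575} - \frac{758552}{286109}\right) + \frac{162919545588805}{2522304507716}} = \frac{1}{- \frac{3120825258427}{1102828598675} + \frac{162919545588805}{2522304507716}} = \frac{1}{\frac{171800662541345223202310643}{2781669545676072004876300}} = \frac{2781669545676072004876300}{171800662541345223202310643}$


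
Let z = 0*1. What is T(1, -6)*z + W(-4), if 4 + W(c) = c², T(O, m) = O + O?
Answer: 12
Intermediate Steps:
T(O, m) = 2*O
W(c) = -4 + c²
z = 0
T(1, -6)*z + W(-4) = (2*1)*0 + (-4 + (-4)²) = 2*0 + (-4 + 16) = 0 + 12 = 12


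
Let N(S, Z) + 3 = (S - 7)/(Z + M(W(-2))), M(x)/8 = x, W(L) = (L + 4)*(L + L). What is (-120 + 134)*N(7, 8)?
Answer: -42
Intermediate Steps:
W(L) = 2*L*(4 + L) (W(L) = (4 + L)*(2*L) = 2*L*(4 + L))
M(x) = 8*x
N(S, Z) = -3 + (-7 + S)/(-64 + Z) (N(S, Z) = -3 + (S - 7)/(Z + 8*(2*(-2)*(4 - 2))) = -3 + (-7 + S)/(Z + 8*(2*(-2)*2)) = -3 + (-7 + S)/(Z + 8*(-8)) = -3 + (-7 + S)/(Z - 64) = -3 + (-7 + S)/(-64 + Z))
(-120 + 134)*N(7, 8) = (-120 + 134)*((185 + 7 - 3*8)/(-64 + 8)) = 14*((185 + 7 - 24)/(-56)) = 14*(-1/56*168) = 14*(-3) = -42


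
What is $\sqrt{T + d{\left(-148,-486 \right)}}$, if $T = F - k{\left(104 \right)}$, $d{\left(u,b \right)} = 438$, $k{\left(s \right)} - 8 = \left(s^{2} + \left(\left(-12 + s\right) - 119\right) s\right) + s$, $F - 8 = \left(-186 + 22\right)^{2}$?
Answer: $\sqrt{19222} \approx 138.64$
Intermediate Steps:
$F = 26904$ ($F = 8 + \left(-186 + 22\right)^{2} = 8 + \left(-164\right)^{2} = 8 + 26896 = 26904$)
$k{\left(s \right)} = 8 + s + s^{2} + s \left(-131 + s\right)$ ($k{\left(s \right)} = 8 + \left(\left(s^{2} + \left(\left(-12 + s\right) - 119\right) s\right) + s\right) = 8 + \left(\left(s^{2} + \left(-131 + s\right) s\right) + s\right) = 8 + \left(\left(s^{2} + s \left(-131 + s\right)\right) + s\right) = 8 + \left(s + s^{2} + s \left(-131 + s\right)\right) = 8 + s + s^{2} + s \left(-131 + s\right)$)
$T = 18784$ ($T = 26904 - \left(8 - 13520 + 2 \cdot 104^{2}\right) = 26904 - \left(8 - 13520 + 2 \cdot 10816\right) = 26904 - \left(8 - 13520 + 21632\right) = 26904 - 8120 = 18784$)
$\sqrt{T + d{\left(-148,-486 \right)}} = \sqrt{18784 + 438} = \sqrt{19222}$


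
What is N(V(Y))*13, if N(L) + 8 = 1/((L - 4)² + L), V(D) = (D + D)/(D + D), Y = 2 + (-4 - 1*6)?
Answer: -1027/10 ≈ -102.70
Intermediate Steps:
Y = -8 (Y = 2 + (-4 - 6) = 2 - 10 = -8)
V(D) = 1 (V(D) = (2*D)/((2*D)) = (2*D)*(1/(2*D)) = 1)
N(L) = -8 + 1/(L + (-4 + L)²) (N(L) = -8 + 1/((L - 4)² + L) = -8 + 1/((-4 + L)² + L) = -8 + 1/(L + (-4 + L)²))
N(V(Y))*13 = ((1 - 8*1 - 8*(-4 + 1)²)/(1 + (-4 + 1)²))*13 = ((1 - 8 - 8*(-3)²)/(1 + (-3)²))*13 = ((1 - 8 - 8*9)/(1 + 9))*13 = ((1 - 8 - 72)/10)*13 = ((⅒)*(-79))*13 = -79/10*13 = -1027/10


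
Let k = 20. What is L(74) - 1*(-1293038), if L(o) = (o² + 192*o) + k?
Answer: 1312742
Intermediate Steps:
L(o) = 20 + o² + 192*o (L(o) = (o² + 192*o) + 20 = 20 + o² + 192*o)
L(74) - 1*(-1293038) = (20 + 74² + 192*74) - 1*(-1293038) = (20 + 5476 + 14208) + 1293038 = 19704 + 1293038 = 1312742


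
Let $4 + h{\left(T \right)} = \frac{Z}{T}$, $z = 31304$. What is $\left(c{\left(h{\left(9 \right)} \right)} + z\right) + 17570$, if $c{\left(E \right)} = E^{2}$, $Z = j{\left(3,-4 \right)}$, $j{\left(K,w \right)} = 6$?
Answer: $\frac{439966}{9} \approx 48885.0$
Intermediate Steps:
$Z = 6$
$h{\left(T \right)} = -4 + \frac{6}{T}$
$\left(c{\left(h{\left(9 \right)} \right)} + z\right) + 17570 = \left(\left(-4 + \frac{6}{9}\right)^{2} + 31304\right) + 17570 = \left(\left(-4 + 6 \cdot \frac{1}{9}\right)^{2} + 31304\right) + 17570 = \left(\left(-4 + \frac{2}{3}\right)^{2} + 31304\right) + 17570 = \left(\left(- \frac{10}{3}\right)^{2} + 31304\right) + 17570 = \left(\frac{100}{9} + 31304\right) + 17570 = \frac{281836}{9} + 17570 = \frac{439966}{9}$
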